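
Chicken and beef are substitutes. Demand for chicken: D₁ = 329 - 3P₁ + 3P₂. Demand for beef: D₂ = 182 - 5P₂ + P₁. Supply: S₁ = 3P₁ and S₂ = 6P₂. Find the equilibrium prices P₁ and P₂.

Market 1: 329 - 3P₁ + 3P₂ = 3P₁ → 6P₁ - 3P₂ = 329.
Market 2: 11P₂ - P₁ = 182.
Eliminating P₂: 11×(1) + 3×(2) gives 63P₁ = 4165, so P₁ = 595/9.
Back-substitute into (2): P₂ = (182 + 1×595/9) / 11 = 203/9.

P₁ = 595/9, P₂ = 203/9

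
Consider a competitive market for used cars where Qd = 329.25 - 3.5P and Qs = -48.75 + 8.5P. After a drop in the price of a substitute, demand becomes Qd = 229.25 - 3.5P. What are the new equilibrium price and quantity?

Original equilibrium: P* = 31.5, Q* = 219.
New equilibrium: 229.25 - 3.5P = -48.75 + 8.5P, so 278 = 12P and P' = 139/6; Q' = 229.25 − 3.5(139/6) = 889/6.

P' = 139/6, Q' = 889/6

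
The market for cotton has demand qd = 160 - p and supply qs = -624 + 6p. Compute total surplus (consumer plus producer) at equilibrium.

Equilibrium: 160 - p = -624 + 6p gives p* = 112, q* = 48.
Demand choke price: p = 160; supply starts at p = 104.
CS = ½(160 − 112)(48) = 1152; PS = ½(112 − 104)(48) = 192.

Total surplus = 1344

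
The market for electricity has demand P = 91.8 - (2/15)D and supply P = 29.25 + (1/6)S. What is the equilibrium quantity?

Q* = 208.5

Set the two price expressions equal: 91.8 - (2/15)Q = 29.25 + (1/6)Q.
62.55 = 0.3Q, so Q* = 208.5.
P* = 91.8 − (2/15)(208.5) = 64.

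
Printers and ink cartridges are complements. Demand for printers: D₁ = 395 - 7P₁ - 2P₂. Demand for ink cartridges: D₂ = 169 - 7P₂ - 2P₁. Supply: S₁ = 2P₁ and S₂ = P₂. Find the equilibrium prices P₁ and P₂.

P₁ = 41.5, P₂ = 10.75

Market 1: 395 - 7P₁ - 2P₂ = 2P₁ → 9P₁ + 2P₂ = 395.
Market 2: 8P₂ + 2P₁ = 169.
Eliminating P₂: 8×(1) − 2×(2) gives 68P₁ = 2822, so P₁ = 41.5.
Back-substitute into (2): P₂ = (169 − 2×41.5) / 8 = 10.75.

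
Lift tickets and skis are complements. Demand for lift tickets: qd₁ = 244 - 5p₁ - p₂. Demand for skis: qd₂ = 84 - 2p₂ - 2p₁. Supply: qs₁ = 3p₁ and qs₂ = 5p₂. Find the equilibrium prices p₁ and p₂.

p₁ = 812/27, p₂ = 92/27

Market 1: 244 - 5p₁ - p₂ = 3p₁ → 8p₁ + p₂ = 244.
Market 2: 7p₂ + 2p₁ = 84.
Eliminating p₂: 7×(1) − 1×(2) gives 54p₁ = 1624, so p₁ = 812/27.
Back-substitute into (2): p₂ = (84 − 2×812/27) / 7 = 92/27.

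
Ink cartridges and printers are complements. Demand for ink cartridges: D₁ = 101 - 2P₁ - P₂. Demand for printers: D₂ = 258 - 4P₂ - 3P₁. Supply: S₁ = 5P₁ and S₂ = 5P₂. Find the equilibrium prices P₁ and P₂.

P₁ = 10.85, P₂ = 25.05

Market 1: 101 - 2P₁ - P₂ = 5P₁ → 7P₁ + P₂ = 101.
Market 2: 9P₂ + 3P₁ = 258.
Eliminating P₂: 9×(1) − 1×(2) gives 60P₁ = 651, so P₁ = 10.85.
Back-substitute into (2): P₂ = (258 − 3×10.85) / 9 = 25.05.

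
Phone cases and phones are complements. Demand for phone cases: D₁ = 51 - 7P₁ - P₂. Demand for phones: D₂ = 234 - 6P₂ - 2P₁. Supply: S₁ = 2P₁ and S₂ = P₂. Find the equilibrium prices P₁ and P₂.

Market 1: 51 - 7P₁ - P₂ = 2P₁ → 9P₁ + P₂ = 51.
Market 2: 7P₂ + 2P₁ = 234.
Eliminating P₂: 7×(1) − 1×(2) gives 61P₁ = 123, so P₁ = 123/61.
Back-substitute into (2): P₂ = (234 − 2×123/61) / 7 = 2004/61.

P₁ = 123/61, P₂ = 2004/61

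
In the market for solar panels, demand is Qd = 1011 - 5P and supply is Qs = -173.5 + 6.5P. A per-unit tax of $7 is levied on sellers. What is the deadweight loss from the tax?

Deadweight loss = 3185/46

Pre-tax equilibrium: P* = 103, Q* = 496.
Tax on sellers shifts supply to Qs = -173.5 + 6.5(P − 7) = -219 + 6.5P.
1011 - 5P = -219 + 6.5P gives buyer price Pb = 2460/23; sellers receive Ps = 2460/23 − 7 = 2299/23.
New quantity: Q = 1011 − 5(2460/23) = 10953/23.
DWL = ½ × 7 × (496 − 10953/23) = 3185/46.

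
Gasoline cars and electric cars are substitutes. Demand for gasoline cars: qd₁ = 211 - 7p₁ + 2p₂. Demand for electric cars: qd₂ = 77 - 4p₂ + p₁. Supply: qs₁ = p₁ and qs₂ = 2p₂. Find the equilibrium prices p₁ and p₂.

Market 1: 211 - 7p₁ + 2p₂ = p₁ → 8p₁ - 2p₂ = 211.
Market 2: 6p₂ - p₁ = 77.
Eliminating p₂: 6×(1) + 2×(2) gives 46p₁ = 1420, so p₁ = 710/23.
Back-substitute into (2): p₂ = (77 + 1×710/23) / 6 = 827/46.

p₁ = 710/23, p₂ = 827/46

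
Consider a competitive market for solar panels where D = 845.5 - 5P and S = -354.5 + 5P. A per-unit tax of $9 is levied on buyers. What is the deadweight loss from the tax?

Deadweight loss = 101.25

Pre-tax equilibrium: P* = 120, Q* = 245.5.
Tax on buyers shifts demand to D = 845.5 − 5(P + 9) = 800.5 - 5P.
800.5 - 5P = -354.5 + 5P gives seller price Ps = 115.5; buyers pay Pb = 115.5 + 9 = 124.5.
New quantity: Q = 845.5 − 5(124.5) = 223.
DWL = ½ × 9 × (245.5 − 223) = 101.25.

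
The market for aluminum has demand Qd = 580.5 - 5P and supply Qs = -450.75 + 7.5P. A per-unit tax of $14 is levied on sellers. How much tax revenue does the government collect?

Tax revenue = 1764

Pre-tax equilibrium: P* = 82.5, Q* = 168.
Tax on sellers shifts supply to Qs = -450.75 + 7.5(P − 14) = -555.75 + 7.5P.
580.5 - 5P = -555.75 + 7.5P gives buyer price Pb = 90.9; sellers receive Ps = 90.9 − 14 = 76.9.
New quantity: Q = 580.5 − 5(90.9) = 126.
Revenue = 14 × 126 = 1764.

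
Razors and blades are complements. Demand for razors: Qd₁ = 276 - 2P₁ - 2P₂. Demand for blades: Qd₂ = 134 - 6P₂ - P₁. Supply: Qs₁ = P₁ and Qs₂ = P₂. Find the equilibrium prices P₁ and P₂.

Market 1: 276 - 2P₁ - 2P₂ = P₁ → 3P₁ + 2P₂ = 276.
Market 2: 7P₂ + P₁ = 134.
Eliminating P₂: 7×(1) − 2×(2) gives 19P₁ = 1664, so P₁ = 1664/19.
Back-substitute into (2): P₂ = (134 − 1×1664/19) / 7 = 126/19.

P₁ = 1664/19, P₂ = 126/19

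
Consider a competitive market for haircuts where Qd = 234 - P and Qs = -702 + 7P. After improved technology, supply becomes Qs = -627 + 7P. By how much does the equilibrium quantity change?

Original equilibrium: P* = 117, Q* = 117.
New equilibrium: 234 - P = -627 + 7P, so 861 = 8P and P' = 107.625; Q' = 234 − 1(107.625) = 126.375.
Change in quantity: 126.375 − 117 = 9.375.

ΔQ = 9.375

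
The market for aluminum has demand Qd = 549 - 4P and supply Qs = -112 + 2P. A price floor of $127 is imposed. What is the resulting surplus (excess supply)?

Equilibrium price would be P* = 661/6, so the floor at 127 binds.
At P = 127: Qd = 41, Qs = 142.
Surplus = 142 − 41 = 101.

Surplus = 101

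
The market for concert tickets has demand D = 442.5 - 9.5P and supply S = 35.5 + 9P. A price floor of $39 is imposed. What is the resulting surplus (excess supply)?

Equilibrium price would be P* = 22, so the floor at 39 binds.
At P = 39: D = 72, S = 386.5.
Surplus = 386.5 − 72 = 314.5.

Surplus = 314.5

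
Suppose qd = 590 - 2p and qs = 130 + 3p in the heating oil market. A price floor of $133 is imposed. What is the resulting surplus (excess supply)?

Equilibrium price would be p* = 92, so the floor at 133 binds.
At p = 133: qd = 324, qs = 529.
Surplus = 529 − 324 = 205.

Surplus = 205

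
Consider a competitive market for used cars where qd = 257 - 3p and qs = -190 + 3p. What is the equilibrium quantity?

q* = 33.5

Set qd = qs: 257 - 3p = -190 + 3p.
447 = 6p, so p* = 74.5.
q* = 257 − 3(74.5) = 33.5.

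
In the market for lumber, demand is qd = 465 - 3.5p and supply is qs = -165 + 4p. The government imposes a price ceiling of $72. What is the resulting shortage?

Shortage = 90

Equilibrium price would be p* = 84, so the ceiling at 72 binds.
At p = 72: qd = 465 − 3.5(72) = 213, qs = -165 + 4(72) = 123.
Shortage = 213 − 123 = 90.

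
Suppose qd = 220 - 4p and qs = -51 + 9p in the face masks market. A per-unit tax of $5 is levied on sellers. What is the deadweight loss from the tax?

Deadweight loss = 450/13

Pre-tax equilibrium: p* = 271/13, q* = 1776/13.
Tax on sellers shifts supply to qs = -51 + 9(p − 5) = -96 + 9p.
220 - 4p = -96 + 9p gives buyer price pb = 316/13; sellers receive ps = 316/13 − 5 = 251/13.
New quantity: q = 220 − 4(316/13) = 1596/13.
DWL = ½ × 5 × (1776/13 − 1596/13) = 450/13.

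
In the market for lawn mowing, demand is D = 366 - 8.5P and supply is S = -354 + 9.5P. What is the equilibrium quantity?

Q* = 26

Set D = S: 366 - 8.5P = -354 + 9.5P.
720 = 18P, so P* = 40.
Q* = 366 − 8.5(40) = 26.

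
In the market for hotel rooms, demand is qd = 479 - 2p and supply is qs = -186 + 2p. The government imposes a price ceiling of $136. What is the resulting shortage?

Equilibrium price would be p* = 166.25, so the ceiling at 136 binds.
At p = 136: qd = 479 − 2(136) = 207, qs = -186 + 2(136) = 86.
Shortage = 207 − 86 = 121.

Shortage = 121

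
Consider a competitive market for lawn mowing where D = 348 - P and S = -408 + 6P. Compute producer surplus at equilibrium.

Producer surplus = 4800

Equilibrium: 348 - P = -408 + 6P gives P* = 108, Q* = 240.
Supply starts at P = 68 (where S = 0).
PS = ½(108 − 68)(240) = 4800.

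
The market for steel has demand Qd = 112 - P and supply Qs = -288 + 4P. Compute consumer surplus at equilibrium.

Consumer surplus = 512

Equilibrium: 112 - P = -288 + 4P gives P* = 80, Q* = 32.
Demand choke price (Qd = 0): P = 112.
CS = ½(112 − 80)(32) = 512.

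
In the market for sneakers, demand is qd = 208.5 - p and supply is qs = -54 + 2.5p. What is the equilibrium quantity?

q* = 133.5

Set qd = qs: 208.5 - p = -54 + 2.5p.
262.5 = 3.5p, so p* = 75.
q* = 208.5 − 1(75) = 133.5.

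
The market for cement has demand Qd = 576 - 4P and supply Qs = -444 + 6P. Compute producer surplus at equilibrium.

Equilibrium: 576 - 4P = -444 + 6P gives P* = 102, Q* = 168.
Supply starts at P = 74 (where Qs = 0).
PS = ½(102 − 74)(168) = 2352.

Producer surplus = 2352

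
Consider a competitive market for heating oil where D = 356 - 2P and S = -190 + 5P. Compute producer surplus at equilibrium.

Producer surplus = 4000

Equilibrium: 356 - 2P = -190 + 5P gives P* = 78, Q* = 200.
Supply starts at P = 38 (where S = 0).
PS = ½(78 − 38)(200) = 4000.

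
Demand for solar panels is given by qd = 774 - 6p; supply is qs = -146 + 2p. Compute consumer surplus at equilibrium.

Consumer surplus = 588

Equilibrium: 774 - 6p = -146 + 2p gives p* = 115, q* = 84.
Demand choke price (qd = 0): p = 129.
CS = ½(129 − 115)(84) = 588.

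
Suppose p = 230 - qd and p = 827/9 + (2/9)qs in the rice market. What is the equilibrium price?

p* = 117

Set the two price expressions equal: 230 - q = 827/9 + (2/9)q.
1243/9 = (11/9)q, so q* = 113.
p* = 230 − (1)(113) = 117.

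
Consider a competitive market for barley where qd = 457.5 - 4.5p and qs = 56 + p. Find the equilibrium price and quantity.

Set qd = qs: 457.5 - 4.5p = 56 + p.
401.5 = 5.5p, so p* = 73.
q* = 457.5 − 4.5(73) = 129.

p* = 73, q* = 129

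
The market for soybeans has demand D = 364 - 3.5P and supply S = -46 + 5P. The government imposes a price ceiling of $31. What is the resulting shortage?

Shortage = 146.5

Equilibrium price would be P* = 820/17, so the ceiling at 31 binds.
At P = 31: D = 364 − 3.5(31) = 255.5, S = -46 + 5(31) = 109.
Shortage = 255.5 − 109 = 146.5.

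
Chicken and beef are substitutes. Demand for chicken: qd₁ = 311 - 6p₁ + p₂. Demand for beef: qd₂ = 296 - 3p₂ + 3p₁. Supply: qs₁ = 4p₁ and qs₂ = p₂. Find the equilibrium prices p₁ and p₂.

Market 1: 311 - 6p₁ + p₂ = 4p₁ → 10p₁ - p₂ = 311.
Market 2: 4p₂ - 3p₁ = 296.
Eliminating p₂: 4×(1) + 1×(2) gives 37p₁ = 1540, so p₁ = 1540/37.
Back-substitute into (2): p₂ = (296 + 3×1540/37) / 4 = 3893/37.

p₁ = 1540/37, p₂ = 3893/37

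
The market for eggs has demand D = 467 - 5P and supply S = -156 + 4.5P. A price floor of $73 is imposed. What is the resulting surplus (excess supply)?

Equilibrium price would be P* = 1246/19, so the floor at 73 binds.
At P = 73: D = 102, S = 172.5.
Surplus = 172.5 − 102 = 70.5.

Surplus = 70.5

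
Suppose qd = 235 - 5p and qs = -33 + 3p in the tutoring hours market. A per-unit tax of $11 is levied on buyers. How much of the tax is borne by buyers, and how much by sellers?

Pre-tax equilibrium: p* = 33.5, q* = 67.5.
Tax on buyers shifts demand to qd = 235 − 5(p + 11) = 180 - 5p.
180 - 5p = -33 + 3p gives seller price ps = 26.625; buyers pay pb = 26.625 + 11 = 37.625.
New quantity: q = 235 − 5(37.625) = 46.875.
Buyer burden = 37.625 − 33.5 = 4.125; seller burden = 33.5 − 26.625 = 6.875.

Buyers bear $4.125, sellers bear $6.875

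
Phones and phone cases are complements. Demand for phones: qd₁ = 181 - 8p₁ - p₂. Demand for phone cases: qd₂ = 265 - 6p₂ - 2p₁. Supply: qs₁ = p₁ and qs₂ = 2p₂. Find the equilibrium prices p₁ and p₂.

Market 1: 181 - 8p₁ - p₂ = p₁ → 9p₁ + p₂ = 181.
Market 2: 8p₂ + 2p₁ = 265.
Eliminating p₂: 8×(1) − 1×(2) gives 70p₁ = 1183, so p₁ = 16.9.
Back-substitute into (2): p₂ = (265 − 2×16.9) / 8 = 28.9.

p₁ = 16.9, p₂ = 28.9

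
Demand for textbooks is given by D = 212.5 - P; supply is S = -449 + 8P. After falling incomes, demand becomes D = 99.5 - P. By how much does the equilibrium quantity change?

Original equilibrium: P* = 73.5, Q* = 139.
New equilibrium: 99.5 - P = -449 + 8P, so 548.5 = 9P and P' = 1097/18; Q' = 99.5 − 1(1097/18) = 347/9.
Change in quantity: 347/9 − 139 = -904/9.

ΔQ = -904/9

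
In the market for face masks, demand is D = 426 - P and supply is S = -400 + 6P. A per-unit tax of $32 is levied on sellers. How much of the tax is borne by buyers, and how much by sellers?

Buyers bear 192/7, sellers bear 32/7

Pre-tax equilibrium: P* = 118, Q* = 308.
Tax on sellers shifts supply to S = -400 + 6(P − 32) = -592 + 6P.
426 - P = -592 + 6P gives buyer price Pb = 1018/7; sellers receive Ps = 1018/7 − 32 = 794/7.
New quantity: Q = 426 − 1(1018/7) = 1964/7.
Buyer burden = 1018/7 − 118 = 192/7; seller burden = 118 − 794/7 = 32/7.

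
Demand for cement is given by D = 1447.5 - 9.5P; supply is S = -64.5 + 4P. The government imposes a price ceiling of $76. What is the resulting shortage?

Equilibrium price would be P* = 112, so the ceiling at 76 binds.
At P = 76: D = 1447.5 − 9.5(76) = 725.5, S = -64.5 + 4(76) = 239.5.
Shortage = 725.5 − 239.5 = 486.

Shortage = 486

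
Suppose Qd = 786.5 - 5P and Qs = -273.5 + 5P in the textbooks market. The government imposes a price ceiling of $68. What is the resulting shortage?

Equilibrium price would be P* = 106, so the ceiling at 68 binds.
At P = 68: Qd = 786.5 − 5(68) = 446.5, Qs = -273.5 + 5(68) = 66.5.
Shortage = 446.5 − 66.5 = 380.

Shortage = 380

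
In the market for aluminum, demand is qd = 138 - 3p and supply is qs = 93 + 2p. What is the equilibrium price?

Set qd = qs: 138 - 3p = 93 + 2p.
45 = 5p, so p* = 9.
q* = 138 − 3(9) = 111.

p* = 9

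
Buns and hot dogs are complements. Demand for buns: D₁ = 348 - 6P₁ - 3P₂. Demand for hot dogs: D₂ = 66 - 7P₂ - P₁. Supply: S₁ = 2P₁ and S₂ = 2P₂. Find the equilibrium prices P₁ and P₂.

P₁ = 978/23, P₂ = 60/23

Market 1: 348 - 6P₁ - 3P₂ = 2P₁ → 8P₁ + 3P₂ = 348.
Market 2: 9P₂ + P₁ = 66.
Eliminating P₂: 9×(1) − 3×(2) gives 69P₁ = 2934, so P₁ = 978/23.
Back-substitute into (2): P₂ = (66 − 1×978/23) / 9 = 60/23.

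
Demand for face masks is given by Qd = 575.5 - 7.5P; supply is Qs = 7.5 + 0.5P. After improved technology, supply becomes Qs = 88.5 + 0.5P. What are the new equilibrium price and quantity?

P' = 60.875, Q' = 118.9375

Original equilibrium: P* = 71, Q* = 43.
New equilibrium: 575.5 - 7.5P = 88.5 + 0.5P, so 487 = 8P and P' = 60.875; Q' = 575.5 − 7.5(60.875) = 118.9375.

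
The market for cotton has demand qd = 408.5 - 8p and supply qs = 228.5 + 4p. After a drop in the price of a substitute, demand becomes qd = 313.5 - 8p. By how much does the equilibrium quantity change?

Original equilibrium: p* = 15, q* = 288.5.
New equilibrium: 313.5 - 8p = 228.5 + 4p, so 85 = 12p and p' = 85/12; q' = 313.5 − 8(85/12) = 1541/6.
Change in quantity: 1541/6 − 288.5 = -95/3.

Δq = -95/3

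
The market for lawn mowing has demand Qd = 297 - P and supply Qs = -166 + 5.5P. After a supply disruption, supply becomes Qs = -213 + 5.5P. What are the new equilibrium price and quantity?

P' = 1020/13, Q' = 2841/13

Original equilibrium: P* = 926/13, Q* = 2935/13.
New equilibrium: 297 - P = -213 + 5.5P, so 510 = 6.5P and P' = 1020/13; Q' = 297 − 1(1020/13) = 2841/13.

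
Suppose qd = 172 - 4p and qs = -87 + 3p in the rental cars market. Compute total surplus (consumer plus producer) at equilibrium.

Total surplus = 168

Equilibrium: 172 - 4p = -87 + 3p gives p* = 37, q* = 24.
Demand choke price: p = 43; supply starts at p = 29.
CS = ½(43 − 37)(24) = 72; PS = ½(37 − 29)(24) = 96.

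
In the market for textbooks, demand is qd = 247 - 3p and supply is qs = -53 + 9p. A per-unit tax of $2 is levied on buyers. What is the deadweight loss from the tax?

Pre-tax equilibrium: p* = 25, q* = 172.
Tax on buyers shifts demand to qd = 247 − 3(p + 2) = 241 - 3p.
241 - 3p = -53 + 9p gives seller price ps = 24.5; buyers pay pb = 24.5 + 2 = 26.5.
New quantity: q = 247 − 3(26.5) = 167.5.
DWL = ½ × 2 × (172 − 167.5) = 4.5.

Deadweight loss = 4.5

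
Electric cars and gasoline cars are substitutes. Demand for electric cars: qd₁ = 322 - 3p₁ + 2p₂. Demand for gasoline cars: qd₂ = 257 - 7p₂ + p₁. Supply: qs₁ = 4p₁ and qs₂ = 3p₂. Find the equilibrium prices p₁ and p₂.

Market 1: 322 - 3p₁ + 2p₂ = 4p₁ → 7p₁ - 2p₂ = 322.
Market 2: 10p₂ - p₁ = 257.
Eliminating p₂: 10×(1) + 2×(2) gives 68p₁ = 3734, so p₁ = 1867/34.
Back-substitute into (2): p₂ = (257 + 1×1867/34) / 10 = 2121/68.

p₁ = 1867/34, p₂ = 2121/68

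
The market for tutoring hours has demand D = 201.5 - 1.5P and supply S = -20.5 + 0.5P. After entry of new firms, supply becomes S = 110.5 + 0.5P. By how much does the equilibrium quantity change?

Original equilibrium: P* = 111, Q* = 35.
New equilibrium: 201.5 - 1.5P = 110.5 + 0.5P, so 91 = 2P and P' = 45.5; Q' = 201.5 − 1.5(45.5) = 133.25.
Change in quantity: 133.25 − 35 = 98.25.

ΔQ = 98.25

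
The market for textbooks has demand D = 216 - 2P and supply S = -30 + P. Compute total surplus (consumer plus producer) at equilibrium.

Total surplus = 2028

Equilibrium: 216 - 2P = -30 + P gives P* = 82, Q* = 52.
Demand choke price: P = 108; supply starts at P = 30.
CS = ½(108 − 82)(52) = 676; PS = ½(82 − 30)(52) = 1352.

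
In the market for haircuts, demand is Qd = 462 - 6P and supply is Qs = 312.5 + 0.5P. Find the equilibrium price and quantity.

Set Qd = Qs: 462 - 6P = 312.5 + 0.5P.
149.5 = 6.5P, so P* = 23.
Q* = 462 − 6(23) = 324.

P* = 23, Q* = 324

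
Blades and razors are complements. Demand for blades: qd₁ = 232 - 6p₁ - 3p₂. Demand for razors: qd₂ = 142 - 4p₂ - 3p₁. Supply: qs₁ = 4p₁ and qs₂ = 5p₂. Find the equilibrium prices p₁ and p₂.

Market 1: 232 - 6p₁ - 3p₂ = 4p₁ → 10p₁ + 3p₂ = 232.
Market 2: 9p₂ + 3p₁ = 142.
Eliminating p₂: 9×(1) − 3×(2) gives 81p₁ = 1662, so p₁ = 554/27.
Back-substitute into (2): p₂ = (142 − 3×554/27) / 9 = 724/81.

p₁ = 554/27, p₂ = 724/81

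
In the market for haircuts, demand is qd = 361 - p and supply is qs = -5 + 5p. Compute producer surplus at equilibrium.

Equilibrium: 361 - p = -5 + 5p gives p* = 61, q* = 300.
Supply starts at p = 1 (where qs = 0).
PS = ½(61 − 1)(300) = 9000.

Producer surplus = 9000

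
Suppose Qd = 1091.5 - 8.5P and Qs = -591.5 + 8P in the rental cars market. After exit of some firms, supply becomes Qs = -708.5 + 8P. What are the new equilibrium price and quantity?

P' = 1200/11, Q' = 3613/22

Original equilibrium: P* = 102, Q* = 224.5.
New equilibrium: 1091.5 - 8.5P = -708.5 + 8P, so 1800 = 16.5P and P' = 1200/11; Q' = 1091.5 − 8.5(1200/11) = 3613/22.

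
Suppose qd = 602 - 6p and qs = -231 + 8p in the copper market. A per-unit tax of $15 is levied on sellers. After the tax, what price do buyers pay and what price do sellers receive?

Buyers pay 953/14, sellers receive 743/14

Pre-tax equilibrium: p* = 59.5, q* = 245.
Tax on sellers shifts supply to qs = -231 + 8(p − 15) = -351 + 8p.
602 - 6p = -351 + 8p gives buyer price pb = 953/14; sellers receive ps = 953/14 − 15 = 743/14.
New quantity: q = 602 − 6(953/14) = 1355/7.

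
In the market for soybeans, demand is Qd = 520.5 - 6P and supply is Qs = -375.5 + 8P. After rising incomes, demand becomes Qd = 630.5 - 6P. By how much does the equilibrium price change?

ΔP = 55/7

Original equilibrium: P* = 64, Q* = 136.5.
New equilibrium: 630.5 - 6P = -375.5 + 8P, so 1006 = 14P and P' = 503/7; Q' = 630.5 − 6(503/7) = 2791/14.
Change in price: 503/7 − 64 = 55/7.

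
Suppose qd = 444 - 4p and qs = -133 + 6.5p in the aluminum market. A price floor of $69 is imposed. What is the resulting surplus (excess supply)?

Surplus = 147.5

Equilibrium price would be p* = 1154/21, so the floor at 69 binds.
At p = 69: qd = 168, qs = 315.5.
Surplus = 315.5 − 168 = 147.5.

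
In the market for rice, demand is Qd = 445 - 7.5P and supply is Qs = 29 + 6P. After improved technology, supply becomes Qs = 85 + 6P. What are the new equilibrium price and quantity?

P' = 80/3, Q' = 245

Original equilibrium: P* = 832/27, Q* = 1925/9.
New equilibrium: 445 - 7.5P = 85 + 6P, so 360 = 13.5P and P' = 80/3; Q' = 445 − 7.5(80/3) = 245.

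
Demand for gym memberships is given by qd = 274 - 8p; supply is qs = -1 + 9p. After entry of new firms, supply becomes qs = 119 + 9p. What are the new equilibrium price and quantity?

Original equilibrium: p* = 275/17, q* = 2458/17.
New equilibrium: 274 - 8p = 119 + 9p, so 155 = 17p and p' = 155/17; q' = 274 − 8(155/17) = 3418/17.

p' = 155/17, q' = 3418/17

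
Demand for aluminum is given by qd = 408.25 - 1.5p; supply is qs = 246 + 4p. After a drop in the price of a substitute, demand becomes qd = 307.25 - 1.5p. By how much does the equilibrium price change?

Δp = -202/11

Original equilibrium: p* = 29.5, q* = 364.
New equilibrium: 307.25 - 1.5p = 246 + 4p, so 61.25 = 5.5p and p' = 245/22; q' = 307.25 − 1.5(245/22) = 3196/11.
Change in price: 245/22 − 29.5 = -202/11.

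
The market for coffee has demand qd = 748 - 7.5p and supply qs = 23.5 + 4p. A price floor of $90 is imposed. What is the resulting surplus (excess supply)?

Surplus = 310.5

Equilibrium price would be p* = 63, so the floor at 90 binds.
At p = 90: qd = 73, qs = 383.5.
Surplus = 383.5 − 73 = 310.5.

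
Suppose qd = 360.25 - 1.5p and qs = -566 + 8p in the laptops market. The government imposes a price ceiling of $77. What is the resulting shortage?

Equilibrium price would be p* = 97.5, so the ceiling at 77 binds.
At p = 77: qd = 360.25 − 1.5(77) = 244.75, qs = -566 + 8(77) = 50.
Shortage = 244.75 − 50 = 194.75.

Shortage = 194.75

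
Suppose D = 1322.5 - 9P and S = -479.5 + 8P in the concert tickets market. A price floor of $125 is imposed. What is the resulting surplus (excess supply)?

Equilibrium price would be P* = 106, so the floor at 125 binds.
At P = 125: D = 197.5, S = 520.5.
Surplus = 520.5 − 197.5 = 323.

Surplus = 323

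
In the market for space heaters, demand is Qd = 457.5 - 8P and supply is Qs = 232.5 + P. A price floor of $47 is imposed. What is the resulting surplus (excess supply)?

Equilibrium price would be P* = 25, so the floor at 47 binds.
At P = 47: Qd = 81.5, Qs = 279.5.
Surplus = 279.5 − 81.5 = 198.

Surplus = 198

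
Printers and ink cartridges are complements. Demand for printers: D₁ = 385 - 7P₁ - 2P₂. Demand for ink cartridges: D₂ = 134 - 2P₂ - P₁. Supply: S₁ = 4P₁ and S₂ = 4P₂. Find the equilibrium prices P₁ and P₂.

Market 1: 385 - 7P₁ - 2P₂ = 4P₁ → 11P₁ + 2P₂ = 385.
Market 2: 6P₂ + P₁ = 134.
Eliminating P₂: 6×(1) − 2×(2) gives 64P₁ = 2042, so P₁ = 31.90625.
Back-substitute into (2): P₂ = (134 − 1×31.90625) / 6 = 17.015625.

P₁ = 31.90625, P₂ = 17.015625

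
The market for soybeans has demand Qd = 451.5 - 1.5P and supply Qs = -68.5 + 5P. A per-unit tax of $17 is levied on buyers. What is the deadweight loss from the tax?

Deadweight loss = 4335/26

Pre-tax equilibrium: P* = 80, Q* = 331.5.
Tax on buyers shifts demand to Qd = 451.5 − 1.5(P + 17) = 426 - 1.5P.
426 - 1.5P = -68.5 + 5P gives seller price Ps = 989/13; buyers pay Pb = 989/13 + 17 = 1210/13.
New quantity: Q = 451.5 − 1.5(1210/13) = 8109/26.
DWL = ½ × 17 × (331.5 − 8109/26) = 4335/26.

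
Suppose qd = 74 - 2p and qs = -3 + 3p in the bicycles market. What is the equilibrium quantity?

q* = 43.2

Set qd = qs: 74 - 2p = -3 + 3p.
77 = 5p, so p* = 15.4.
q* = 74 − 2(15.4) = 43.2.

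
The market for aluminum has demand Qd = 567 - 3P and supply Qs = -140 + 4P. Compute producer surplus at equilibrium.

Producer surplus = 8712

Equilibrium: 567 - 3P = -140 + 4P gives P* = 101, Q* = 264.
Supply starts at P = 35 (where Qs = 0).
PS = ½(101 − 35)(264) = 8712.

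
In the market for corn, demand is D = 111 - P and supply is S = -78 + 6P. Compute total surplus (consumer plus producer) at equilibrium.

Equilibrium: 111 - P = -78 + 6P gives P* = 27, Q* = 84.
Demand choke price: P = 111; supply starts at P = 13.
CS = ½(111 − 27)(84) = 3528; PS = ½(27 − 13)(84) = 588.

Total surplus = 4116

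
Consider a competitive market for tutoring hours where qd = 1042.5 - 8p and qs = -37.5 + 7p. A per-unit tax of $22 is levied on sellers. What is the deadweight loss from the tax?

Deadweight loss = 13552/15

Pre-tax equilibrium: p* = 72, q* = 466.5.
Tax on sellers shifts supply to qs = -37.5 + 7(p − 22) = -191.5 + 7p.
1042.5 - 8p = -191.5 + 7p gives buyer price pb = 1234/15; sellers receive ps = 1234/15 − 22 = 904/15.
New quantity: q = 1042.5 − 8(1234/15) = 11531/30.
DWL = ½ × 22 × (466.5 − 11531/30) = 13552/15.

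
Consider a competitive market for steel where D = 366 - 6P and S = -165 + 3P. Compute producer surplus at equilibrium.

Producer surplus = 24

Equilibrium: 366 - 6P = -165 + 3P gives P* = 59, Q* = 12.
Supply starts at P = 55 (where S = 0).
PS = ½(59 − 55)(12) = 24.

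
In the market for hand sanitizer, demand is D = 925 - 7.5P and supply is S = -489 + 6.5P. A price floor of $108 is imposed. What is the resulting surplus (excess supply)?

Equilibrium price would be P* = 101, so the floor at 108 binds.
At P = 108: D = 115, S = 213.
Surplus = 213 − 115 = 98.

Surplus = 98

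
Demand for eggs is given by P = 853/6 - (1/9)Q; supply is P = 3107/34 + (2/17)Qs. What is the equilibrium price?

Set the two price expressions equal: 853/6 - (1/9)Q = 3107/34 + (2/17)Q.
2590/51 = (35/153)Q, so Q* = 222.
P* = 853/6 − (1/9)(222) = 117.5.

P* = 117.5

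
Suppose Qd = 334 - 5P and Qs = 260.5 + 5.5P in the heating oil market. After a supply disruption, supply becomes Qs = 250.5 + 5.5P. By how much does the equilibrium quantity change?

ΔQ = -100/21

Original equilibrium: P* = 7, Q* = 299.
New equilibrium: 334 - 5P = 250.5 + 5.5P, so 83.5 = 10.5P and P' = 167/21; Q' = 334 − 5(167/21) = 6179/21.
Change in quantity: 6179/21 − 299 = -100/21.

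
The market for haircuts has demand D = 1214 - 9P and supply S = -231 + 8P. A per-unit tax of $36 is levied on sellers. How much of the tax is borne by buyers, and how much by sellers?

Pre-tax equilibrium: P* = 85, Q* = 449.
Tax on sellers shifts supply to S = -231 + 8(P − 36) = -519 + 8P.
1214 - 9P = -519 + 8P gives buyer price Pb = 1733/17; sellers receive Ps = 1733/17 − 36 = 1121/17.
New quantity: Q = 1214 − 9(1733/17) = 5041/17.
Buyer burden = 1733/17 − 85 = 288/17; seller burden = 85 − 1121/17 = 324/17.

Buyers bear 288/17, sellers bear 324/17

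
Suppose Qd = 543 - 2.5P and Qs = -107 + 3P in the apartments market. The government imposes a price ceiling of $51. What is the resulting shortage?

Equilibrium price would be P* = 1300/11, so the ceiling at 51 binds.
At P = 51: Qd = 543 − 2.5(51) = 415.5, Qs = -107 + 3(51) = 46.
Shortage = 415.5 − 46 = 369.5.

Shortage = 369.5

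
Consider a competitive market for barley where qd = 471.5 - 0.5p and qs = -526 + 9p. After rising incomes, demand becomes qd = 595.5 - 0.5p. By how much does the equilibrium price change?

Original equilibrium: p* = 105, q* = 419.
New equilibrium: 595.5 - 0.5p = -526 + 9p, so 1121.5 = 9.5p and p' = 2243/19; q' = 595.5 − 0.5(2243/19) = 10193/19.
Change in price: 2243/19 − 105 = 248/19.

Δp = 248/19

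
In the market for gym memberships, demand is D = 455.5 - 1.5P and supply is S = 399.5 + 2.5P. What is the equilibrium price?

Set D = S: 455.5 - 1.5P = 399.5 + 2.5P.
56 = 4P, so P* = 14.
Q* = 455.5 − 1.5(14) = 434.5.

P* = 14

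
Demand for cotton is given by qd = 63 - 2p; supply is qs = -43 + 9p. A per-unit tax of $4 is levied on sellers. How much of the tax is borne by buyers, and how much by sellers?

Buyers bear 36/11, sellers bear 8/11

Pre-tax equilibrium: p* = 106/11, q* = 481/11.
Tax on sellers shifts supply to qs = -43 + 9(p − 4) = -79 + 9p.
63 - 2p = -79 + 9p gives buyer price pb = 142/11; sellers receive ps = 142/11 − 4 = 98/11.
New quantity: q = 63 − 2(142/11) = 409/11.
Buyer burden = 142/11 − 106/11 = 36/11; seller burden = 106/11 − 98/11 = 8/11.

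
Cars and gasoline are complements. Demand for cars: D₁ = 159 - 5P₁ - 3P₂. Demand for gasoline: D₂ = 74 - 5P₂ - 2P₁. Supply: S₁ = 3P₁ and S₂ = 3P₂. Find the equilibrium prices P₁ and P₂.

P₁ = 525/29, P₂ = 137/29

Market 1: 159 - 5P₁ - 3P₂ = 3P₁ → 8P₁ + 3P₂ = 159.
Market 2: 8P₂ + 2P₁ = 74.
Eliminating P₂: 8×(1) − 3×(2) gives 58P₁ = 1050, so P₁ = 525/29.
Back-substitute into (2): P₂ = (74 − 2×525/29) / 8 = 137/29.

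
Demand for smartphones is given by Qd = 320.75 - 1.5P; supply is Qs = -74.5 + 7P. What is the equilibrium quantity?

Q* = 251

Set Qd = Qs: 320.75 - 1.5P = -74.5 + 7P.
395.25 = 8.5P, so P* = 46.5.
Q* = 320.75 − 1.5(46.5) = 251.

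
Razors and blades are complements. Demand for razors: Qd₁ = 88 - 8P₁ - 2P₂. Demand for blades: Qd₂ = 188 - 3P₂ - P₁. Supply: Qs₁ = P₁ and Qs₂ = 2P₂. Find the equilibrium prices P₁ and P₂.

P₁ = 64/43, P₂ = 1604/43

Market 1: 88 - 8P₁ - 2P₂ = P₁ → 9P₁ + 2P₂ = 88.
Market 2: 5P₂ + P₁ = 188.
Eliminating P₂: 5×(1) − 2×(2) gives 43P₁ = 64, so P₁ = 64/43.
Back-substitute into (2): P₂ = (188 − 1×64/43) / 5 = 1604/43.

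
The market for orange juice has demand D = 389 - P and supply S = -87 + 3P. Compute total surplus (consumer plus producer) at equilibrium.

Equilibrium: 389 - P = -87 + 3P gives P* = 119, Q* = 270.
Demand choke price: P = 389; supply starts at P = 29.
CS = ½(389 − 119)(270) = 36450; PS = ½(119 − 29)(270) = 12150.

Total surplus = 48600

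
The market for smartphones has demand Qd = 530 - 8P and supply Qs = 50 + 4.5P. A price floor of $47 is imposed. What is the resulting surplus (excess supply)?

Equilibrium price would be P* = 38.4, so the floor at 47 binds.
At P = 47: Qd = 154, Qs = 261.5.
Surplus = 261.5 − 154 = 107.5.

Surplus = 107.5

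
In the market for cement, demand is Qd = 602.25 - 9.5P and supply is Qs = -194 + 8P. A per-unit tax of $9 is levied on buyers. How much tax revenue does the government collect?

Tax revenue = 41238/35

Pre-tax equilibrium: P* = 45.5, Q* = 170.
Tax on buyers shifts demand to Qd = 602.25 − 9.5(P + 9) = 516.75 - 9.5P.
516.75 - 9.5P = -194 + 8P gives seller price Ps = 2843/70; buyers pay Pb = 2843/70 + 9 = 3473/70.
New quantity: Q = 602.25 − 9.5(3473/70) = 4582/35.
Revenue = 9 × 4582/35 = 41238/35.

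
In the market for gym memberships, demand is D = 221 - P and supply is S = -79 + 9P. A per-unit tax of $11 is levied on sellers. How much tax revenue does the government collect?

Tax revenue = 1992.1

Pre-tax equilibrium: P* = 30, Q* = 191.
Tax on sellers shifts supply to S = -79 + 9(P − 11) = -178 + 9P.
221 - P = -178 + 9P gives buyer price Pb = 39.9; sellers receive Ps = 39.9 − 11 = 28.9.
New quantity: Q = 221 − 1(39.9) = 181.1.
Revenue = 11 × 181.1 = 1992.1.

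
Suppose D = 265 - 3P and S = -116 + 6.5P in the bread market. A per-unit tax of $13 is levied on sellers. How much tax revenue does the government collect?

Pre-tax equilibrium: P* = 762/19, Q* = 2749/19.
Tax on sellers shifts supply to S = -116 + 6.5(P − 13) = -200.5 + 6.5P.
265 - 3P = -200.5 + 6.5P gives buyer price Pb = 49; sellers receive Ps = 49 − 13 = 36.
New quantity: Q = 265 − 3(49) = 118.
Revenue = 13 × 118 = 1534.

Tax revenue = 1534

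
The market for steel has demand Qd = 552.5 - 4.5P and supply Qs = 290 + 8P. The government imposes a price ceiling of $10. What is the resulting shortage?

Equilibrium price would be P* = 21, so the ceiling at 10 binds.
At P = 10: Qd = 552.5 − 4.5(10) = 507.5, Qs = 290 + 8(10) = 370.
Shortage = 507.5 − 370 = 137.5.

Shortage = 137.5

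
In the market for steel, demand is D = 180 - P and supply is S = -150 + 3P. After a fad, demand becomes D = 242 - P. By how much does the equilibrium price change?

Original equilibrium: P* = 82.5, Q* = 97.5.
New equilibrium: 242 - P = -150 + 3P, so 392 = 4P and P' = 98; Q' = 242 − 1(98) = 144.
Change in price: 98 − 82.5 = 15.5.

ΔP = 15.5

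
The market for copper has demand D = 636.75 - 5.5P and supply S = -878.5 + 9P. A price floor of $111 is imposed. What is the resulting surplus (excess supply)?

Surplus = 94.25

Equilibrium price would be P* = 104.5, so the floor at 111 binds.
At P = 111: D = 26.25, S = 120.5.
Surplus = 120.5 − 26.25 = 94.25.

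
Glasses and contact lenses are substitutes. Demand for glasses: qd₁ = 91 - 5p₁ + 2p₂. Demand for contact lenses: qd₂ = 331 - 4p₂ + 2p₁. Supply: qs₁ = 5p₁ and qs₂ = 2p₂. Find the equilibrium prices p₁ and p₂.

Market 1: 91 - 5p₁ + 2p₂ = 5p₁ → 10p₁ - 2p₂ = 91.
Market 2: 6p₂ - 2p₁ = 331.
Eliminating p₂: 6×(1) + 2×(2) gives 56p₁ = 1208, so p₁ = 151/7.
Back-substitute into (2): p₂ = (331 + 2×151/7) / 6 = 873/14.

p₁ = 151/7, p₂ = 873/14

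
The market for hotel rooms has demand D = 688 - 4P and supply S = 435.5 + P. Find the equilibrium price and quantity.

P* = 50.5, Q* = 486

Set D = S: 688 - 4P = 435.5 + P.
252.5 = 5P, so P* = 50.5.
Q* = 688 − 4(50.5) = 486.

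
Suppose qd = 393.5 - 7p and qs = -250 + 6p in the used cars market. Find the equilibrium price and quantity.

Set qd = qs: 393.5 - 7p = -250 + 6p.
643.5 = 13p, so p* = 49.5.
q* = 393.5 − 7(49.5) = 47.

p* = 49.5, q* = 47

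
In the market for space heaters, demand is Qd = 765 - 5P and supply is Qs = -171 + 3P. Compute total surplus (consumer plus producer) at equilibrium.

Equilibrium: 765 - 5P = -171 + 3P gives P* = 117, Q* = 180.
Demand choke price: P = 153; supply starts at P = 57.
CS = ½(153 − 117)(180) = 3240; PS = ½(117 − 57)(180) = 5400.

Total surplus = 8640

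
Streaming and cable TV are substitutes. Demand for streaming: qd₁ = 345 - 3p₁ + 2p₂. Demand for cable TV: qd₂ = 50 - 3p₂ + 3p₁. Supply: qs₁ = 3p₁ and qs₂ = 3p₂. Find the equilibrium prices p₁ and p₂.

Market 1: 345 - 3p₁ + 2p₂ = 3p₁ → 6p₁ - 2p₂ = 345.
Market 2: 6p₂ - 3p₁ = 50.
Eliminating p₂: 6×(1) + 2×(2) gives 30p₁ = 2170, so p₁ = 217/3.
Back-substitute into (2): p₂ = (50 + 3×217/3) / 6 = 44.5.

p₁ = 217/3, p₂ = 44.5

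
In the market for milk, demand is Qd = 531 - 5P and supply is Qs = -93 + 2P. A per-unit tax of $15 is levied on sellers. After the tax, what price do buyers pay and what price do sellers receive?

Buyers pay 654/7, sellers receive 549/7

Pre-tax equilibrium: P* = 624/7, Q* = 597/7.
Tax on sellers shifts supply to Qs = -93 + 2(P − 15) = -123 + 2P.
531 - 5P = -123 + 2P gives buyer price Pb = 654/7; sellers receive Ps = 654/7 − 15 = 549/7.
New quantity: Q = 531 − 5(654/7) = 447/7.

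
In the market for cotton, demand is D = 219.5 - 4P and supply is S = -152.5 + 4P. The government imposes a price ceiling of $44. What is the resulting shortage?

Shortage = 20

Equilibrium price would be P* = 46.5, so the ceiling at 44 binds.
At P = 44: D = 219.5 − 4(44) = 43.5, S = -152.5 + 4(44) = 23.5.
Shortage = 43.5 − 23.5 = 20.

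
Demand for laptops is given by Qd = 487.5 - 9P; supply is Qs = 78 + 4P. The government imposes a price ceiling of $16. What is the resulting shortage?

Equilibrium price would be P* = 31.5, so the ceiling at 16 binds.
At P = 16: Qd = 487.5 − 9(16) = 343.5, Qs = 78 + 4(16) = 142.
Shortage = 343.5 − 142 = 201.5.

Shortage = 201.5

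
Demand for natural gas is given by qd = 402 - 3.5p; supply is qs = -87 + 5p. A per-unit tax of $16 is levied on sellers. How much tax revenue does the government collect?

Tax revenue = 45616/17

Pre-tax equilibrium: p* = 978/17, q* = 3411/17.
Tax on sellers shifts supply to qs = -87 + 5(p − 16) = -167 + 5p.
402 - 3.5p = -167 + 5p gives buyer price pb = 1138/17; sellers receive ps = 1138/17 − 16 = 866/17.
New quantity: q = 402 − 3.5(1138/17) = 2851/17.
Revenue = 16 × 2851/17 = 45616/17.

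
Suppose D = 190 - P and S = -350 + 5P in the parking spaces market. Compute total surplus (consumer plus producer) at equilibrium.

Total surplus = 6000

Equilibrium: 190 - P = -350 + 5P gives P* = 90, Q* = 100.
Demand choke price: P = 190; supply starts at P = 70.
CS = ½(190 − 90)(100) = 5000; PS = ½(90 − 70)(100) = 1000.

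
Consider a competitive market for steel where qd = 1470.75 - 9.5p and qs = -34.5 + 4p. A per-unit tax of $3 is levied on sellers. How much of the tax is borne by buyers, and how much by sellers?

Buyers bear 8/9, sellers bear 19/9

Pre-tax equilibrium: p* = 111.5, q* = 411.5.
Tax on sellers shifts supply to qs = -34.5 + 4(p − 3) = -46.5 + 4p.
1470.75 - 9.5p = -46.5 + 4p gives buyer price pb = 2023/18; sellers receive ps = 2023/18 − 3 = 1969/18.
New quantity: q = 1470.75 − 9.5(2023/18) = 7255/18.
Buyer burden = 2023/18 − 111.5 = 8/9; seller burden = 111.5 − 1969/18 = 19/9.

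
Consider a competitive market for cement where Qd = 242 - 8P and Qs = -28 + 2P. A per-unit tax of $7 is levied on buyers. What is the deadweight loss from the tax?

Deadweight loss = 39.2

Pre-tax equilibrium: P* = 27, Q* = 26.
Tax on buyers shifts demand to Qd = 242 − 8(P + 7) = 186 - 8P.
186 - 8P = -28 + 2P gives seller price Ps = 21.4; buyers pay Pb = 21.4 + 7 = 28.4.
New quantity: Q = 242 − 8(28.4) = 14.8.
DWL = ½ × 7 × (26 − 14.8) = 39.2.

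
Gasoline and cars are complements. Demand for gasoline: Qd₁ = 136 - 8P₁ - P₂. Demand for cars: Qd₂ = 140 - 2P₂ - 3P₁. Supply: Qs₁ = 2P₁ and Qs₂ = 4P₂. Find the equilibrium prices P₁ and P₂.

P₁ = 676/57, P₂ = 992/57

Market 1: 136 - 8P₁ - P₂ = 2P₁ → 10P₁ + P₂ = 136.
Market 2: 6P₂ + 3P₁ = 140.
Eliminating P₂: 6×(1) − 1×(2) gives 57P₁ = 676, so P₁ = 676/57.
Back-substitute into (2): P₂ = (140 − 3×676/57) / 6 = 992/57.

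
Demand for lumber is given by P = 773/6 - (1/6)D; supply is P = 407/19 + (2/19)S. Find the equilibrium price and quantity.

P* = 63, Q* = 395

Set the two price expressions equal: 773/6 - (1/6)Q = 407/19 + (2/19)Q.
12245/114 = (31/114)Q, so Q* = 395.
P* = 773/6 − (1/6)(395) = 63.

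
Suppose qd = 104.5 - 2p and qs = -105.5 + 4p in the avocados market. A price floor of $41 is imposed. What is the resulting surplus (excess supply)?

Equilibrium price would be p* = 35, so the floor at 41 binds.
At p = 41: qd = 22.5, qs = 58.5.
Surplus = 58.5 − 22.5 = 36.

Surplus = 36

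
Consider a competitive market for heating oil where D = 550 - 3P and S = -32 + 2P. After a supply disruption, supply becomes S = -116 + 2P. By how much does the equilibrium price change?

Original equilibrium: P* = 116.4, Q* = 200.8.
New equilibrium: 550 - 3P = -116 + 2P, so 666 = 5P and P' = 133.2; Q' = 550 − 3(133.2) = 150.4.
Change in price: 133.2 − 116.4 = 16.8.

ΔP = 16.8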